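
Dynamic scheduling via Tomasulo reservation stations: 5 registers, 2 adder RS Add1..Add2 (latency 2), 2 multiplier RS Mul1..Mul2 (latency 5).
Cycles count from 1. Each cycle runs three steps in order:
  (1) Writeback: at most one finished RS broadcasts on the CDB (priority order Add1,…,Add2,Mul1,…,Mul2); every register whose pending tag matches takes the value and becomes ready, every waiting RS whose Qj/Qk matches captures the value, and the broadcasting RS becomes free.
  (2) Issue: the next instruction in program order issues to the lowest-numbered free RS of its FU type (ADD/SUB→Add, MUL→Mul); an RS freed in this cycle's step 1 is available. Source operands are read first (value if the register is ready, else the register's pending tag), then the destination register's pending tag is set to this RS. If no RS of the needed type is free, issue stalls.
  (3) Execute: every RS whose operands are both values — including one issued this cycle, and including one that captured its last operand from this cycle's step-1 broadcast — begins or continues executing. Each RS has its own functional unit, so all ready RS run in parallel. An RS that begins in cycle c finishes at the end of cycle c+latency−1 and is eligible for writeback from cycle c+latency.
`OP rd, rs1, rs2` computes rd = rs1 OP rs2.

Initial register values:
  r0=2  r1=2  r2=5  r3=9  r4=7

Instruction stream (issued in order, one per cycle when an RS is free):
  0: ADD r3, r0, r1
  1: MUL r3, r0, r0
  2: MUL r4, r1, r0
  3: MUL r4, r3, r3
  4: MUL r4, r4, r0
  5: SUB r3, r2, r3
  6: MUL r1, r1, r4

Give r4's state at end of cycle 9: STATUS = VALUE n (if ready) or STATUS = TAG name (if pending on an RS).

c1: issue ADD r3<-Add1 | r0:2,r1:2,r2:5,r3:Add1,r4:7
c2: issue MUL r3<-Mul1 | r0:2,r1:2,r2:5,r3:Mul1,r4:7
c3: CDB Add1=4; issue MUL r4<-Mul2 | r0:2,r1:2,r2:5,r3:Mul1,r4:Mul2
c4: stall | r0:2,r1:2,r2:5,r3:Mul1,r4:Mul2
c5: stall | r0:2,r1:2,r2:5,r3:Mul1,r4:Mul2
c6: stall | r0:2,r1:2,r2:5,r3:Mul1,r4:Mul2
c7: CDB Mul1=4; issue MUL r4<-Mul1 | r0:2,r1:2,r2:5,r3:4,r4:Mul1
c8: CDB Mul2=4; issue MUL r4<-Mul2 | r0:2,r1:2,r2:5,r3:4,r4:Mul2
c9: issue SUB r3<-Add1 | r0:2,r1:2,r2:5,r3:Add1,r4:Mul2

STATUS = TAG Mul2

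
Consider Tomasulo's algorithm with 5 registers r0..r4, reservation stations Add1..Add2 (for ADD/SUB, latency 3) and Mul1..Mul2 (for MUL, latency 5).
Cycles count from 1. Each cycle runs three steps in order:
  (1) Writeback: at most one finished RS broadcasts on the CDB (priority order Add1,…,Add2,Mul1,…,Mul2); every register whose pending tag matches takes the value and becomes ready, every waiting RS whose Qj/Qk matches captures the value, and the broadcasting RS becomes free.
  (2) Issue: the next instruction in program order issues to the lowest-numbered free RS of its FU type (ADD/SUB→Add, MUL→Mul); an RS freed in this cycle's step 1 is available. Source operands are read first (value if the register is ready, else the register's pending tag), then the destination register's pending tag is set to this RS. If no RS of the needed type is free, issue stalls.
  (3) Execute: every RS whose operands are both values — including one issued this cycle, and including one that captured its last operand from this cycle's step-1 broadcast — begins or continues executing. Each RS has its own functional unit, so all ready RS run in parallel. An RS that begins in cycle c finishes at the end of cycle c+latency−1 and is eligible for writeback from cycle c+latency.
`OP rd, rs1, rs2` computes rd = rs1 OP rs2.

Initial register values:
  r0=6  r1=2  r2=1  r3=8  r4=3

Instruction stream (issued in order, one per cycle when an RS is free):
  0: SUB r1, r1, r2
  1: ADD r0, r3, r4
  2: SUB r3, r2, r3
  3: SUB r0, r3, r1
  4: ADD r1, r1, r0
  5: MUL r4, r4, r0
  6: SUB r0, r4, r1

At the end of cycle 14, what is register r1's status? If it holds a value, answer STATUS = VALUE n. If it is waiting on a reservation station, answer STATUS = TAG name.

c1: issue SUB r1<-Add1 | r0:6,r1:Add1,r2:1,r3:8,r4:3
c2: issue ADD r0<-Add2 | r0:Add2,r1:Add1,r2:1,r3:8,r4:3
c3: stall | r0:Add2,r1:Add1,r2:1,r3:8,r4:3
c4: CDB Add1=1; issue SUB r3<-Add1 | r0:Add2,r1:1,r2:1,r3:Add1,r4:3
c5: CDB Add2=11; issue SUB r0<-Add2 | r0:Add2,r1:1,r2:1,r3:Add1,r4:3
c6: stall | r0:Add2,r1:1,r2:1,r3:Add1,r4:3
c7: CDB Add1=-7; issue ADD r1<-Add1 | r0:Add2,r1:Add1,r2:1,r3:-7,r4:3
c8: issue MUL r4<-Mul1 | r0:Add2,r1:Add1,r2:1,r3:-7,r4:Mul1
c9: stall | r0:Add2,r1:Add1,r2:1,r3:-7,r4:Mul1
c10: CDB Add2=-8; issue SUB r0<-Add2 | r0:Add2,r1:Add1,r2:1,r3:-7,r4:Mul1
c11: - | r0:Add2,r1:Add1,r2:1,r3:-7,r4:Mul1
c12: - | r0:Add2,r1:Add1,r2:1,r3:-7,r4:Mul1
c13: CDB Add1=-7 | r0:Add2,r1:-7,r2:1,r3:-7,r4:Mul1
c14: - | r0:Add2,r1:-7,r2:1,r3:-7,r4:Mul1

STATUS = VALUE -7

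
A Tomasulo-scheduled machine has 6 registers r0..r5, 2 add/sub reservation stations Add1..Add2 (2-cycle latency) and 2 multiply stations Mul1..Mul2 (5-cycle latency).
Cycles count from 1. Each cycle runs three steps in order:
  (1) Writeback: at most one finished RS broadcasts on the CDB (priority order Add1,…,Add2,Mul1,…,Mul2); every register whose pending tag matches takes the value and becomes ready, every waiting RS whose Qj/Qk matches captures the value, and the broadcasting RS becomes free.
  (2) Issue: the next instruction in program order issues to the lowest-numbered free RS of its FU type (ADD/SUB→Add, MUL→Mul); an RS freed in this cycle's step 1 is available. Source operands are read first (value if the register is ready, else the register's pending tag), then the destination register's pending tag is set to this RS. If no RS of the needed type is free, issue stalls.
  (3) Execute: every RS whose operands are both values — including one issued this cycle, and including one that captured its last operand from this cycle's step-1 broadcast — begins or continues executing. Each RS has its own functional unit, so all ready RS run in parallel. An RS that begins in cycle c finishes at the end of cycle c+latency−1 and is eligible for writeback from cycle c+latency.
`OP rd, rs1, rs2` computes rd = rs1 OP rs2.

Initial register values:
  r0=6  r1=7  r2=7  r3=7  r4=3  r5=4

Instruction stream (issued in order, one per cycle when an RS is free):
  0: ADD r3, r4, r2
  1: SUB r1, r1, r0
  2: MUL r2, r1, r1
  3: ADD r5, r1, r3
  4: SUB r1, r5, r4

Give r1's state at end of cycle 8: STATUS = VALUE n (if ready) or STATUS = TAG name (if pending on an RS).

STATUS = VALUE 8

cycle 1: issue ADD r3<-Add1 // r0:6,r1:7,r2:7,r3:Add1,r4:3,r5:4
cycle 2: issue SUB r1<-Add2 // r0:6,r1:Add2,r2:7,r3:Add1,r4:3,r5:4
cycle 3: CDB Add1=10; issue MUL r2<-Mul1 // r0:6,r1:Add2,r2:Mul1,r3:10,r4:3,r5:4
cycle 4: CDB Add2=1; issue ADD r5<-Add1 // r0:6,r1:1,r2:Mul1,r3:10,r4:3,r5:Add1
cycle 5: issue SUB r1<-Add2 // r0:6,r1:Add2,r2:Mul1,r3:10,r4:3,r5:Add1
cycle 6: CDB Add1=11 // r0:6,r1:Add2,r2:Mul1,r3:10,r4:3,r5:11
cycle 7: - // r0:6,r1:Add2,r2:Mul1,r3:10,r4:3,r5:11
cycle 8: CDB Add2=8 // r0:6,r1:8,r2:Mul1,r3:10,r4:3,r5:11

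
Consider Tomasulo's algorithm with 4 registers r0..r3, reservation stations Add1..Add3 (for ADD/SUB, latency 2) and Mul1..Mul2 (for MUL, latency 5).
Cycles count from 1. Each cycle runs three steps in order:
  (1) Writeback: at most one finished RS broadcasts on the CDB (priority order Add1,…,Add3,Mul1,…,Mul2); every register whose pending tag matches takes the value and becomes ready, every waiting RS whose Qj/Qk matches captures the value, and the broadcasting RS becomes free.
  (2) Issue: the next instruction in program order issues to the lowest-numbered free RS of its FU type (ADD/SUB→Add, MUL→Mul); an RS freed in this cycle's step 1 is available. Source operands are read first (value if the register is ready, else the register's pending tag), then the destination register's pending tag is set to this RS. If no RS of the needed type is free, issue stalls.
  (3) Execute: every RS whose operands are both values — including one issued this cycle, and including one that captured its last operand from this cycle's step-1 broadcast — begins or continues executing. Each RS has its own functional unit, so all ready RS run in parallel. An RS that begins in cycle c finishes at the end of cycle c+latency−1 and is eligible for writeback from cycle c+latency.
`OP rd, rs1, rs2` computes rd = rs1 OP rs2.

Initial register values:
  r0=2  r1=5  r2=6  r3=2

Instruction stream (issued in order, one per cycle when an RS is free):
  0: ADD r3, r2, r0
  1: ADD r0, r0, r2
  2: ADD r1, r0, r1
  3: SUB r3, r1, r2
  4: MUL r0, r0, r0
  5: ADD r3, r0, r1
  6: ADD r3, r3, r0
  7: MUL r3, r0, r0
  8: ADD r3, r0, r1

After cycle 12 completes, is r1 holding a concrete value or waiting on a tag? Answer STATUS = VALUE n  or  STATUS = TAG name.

c1: issue ADD r3<-Add1 | r0:2,r1:5,r2:6,r3:Add1
c2: issue ADD r0<-Add2 | r0:Add2,r1:5,r2:6,r3:Add1
c3: CDB Add1=8; issue ADD r1<-Add1 | r0:Add2,r1:Add1,r2:6,r3:8
c4: CDB Add2=8; issue SUB r3<-Add2 | r0:8,r1:Add1,r2:6,r3:Add2
c5: issue MUL r0<-Mul1 | r0:Mul1,r1:Add1,r2:6,r3:Add2
c6: CDB Add1=13; issue ADD r3<-Add1 | r0:Mul1,r1:13,r2:6,r3:Add1
c7: issue ADD r3<-Add3 | r0:Mul1,r1:13,r2:6,r3:Add3
c8: CDB Add2=7; issue MUL r3<-Mul2 | r0:Mul1,r1:13,r2:6,r3:Mul2
c9: issue ADD r3<-Add2 | r0:Mul1,r1:13,r2:6,r3:Add2
c10: CDB Mul1=64 | r0:64,r1:13,r2:6,r3:Add2
c11: - | r0:64,r1:13,r2:6,r3:Add2
c12: CDB Add1=77 | r0:64,r1:13,r2:6,r3:Add2

STATUS = VALUE 13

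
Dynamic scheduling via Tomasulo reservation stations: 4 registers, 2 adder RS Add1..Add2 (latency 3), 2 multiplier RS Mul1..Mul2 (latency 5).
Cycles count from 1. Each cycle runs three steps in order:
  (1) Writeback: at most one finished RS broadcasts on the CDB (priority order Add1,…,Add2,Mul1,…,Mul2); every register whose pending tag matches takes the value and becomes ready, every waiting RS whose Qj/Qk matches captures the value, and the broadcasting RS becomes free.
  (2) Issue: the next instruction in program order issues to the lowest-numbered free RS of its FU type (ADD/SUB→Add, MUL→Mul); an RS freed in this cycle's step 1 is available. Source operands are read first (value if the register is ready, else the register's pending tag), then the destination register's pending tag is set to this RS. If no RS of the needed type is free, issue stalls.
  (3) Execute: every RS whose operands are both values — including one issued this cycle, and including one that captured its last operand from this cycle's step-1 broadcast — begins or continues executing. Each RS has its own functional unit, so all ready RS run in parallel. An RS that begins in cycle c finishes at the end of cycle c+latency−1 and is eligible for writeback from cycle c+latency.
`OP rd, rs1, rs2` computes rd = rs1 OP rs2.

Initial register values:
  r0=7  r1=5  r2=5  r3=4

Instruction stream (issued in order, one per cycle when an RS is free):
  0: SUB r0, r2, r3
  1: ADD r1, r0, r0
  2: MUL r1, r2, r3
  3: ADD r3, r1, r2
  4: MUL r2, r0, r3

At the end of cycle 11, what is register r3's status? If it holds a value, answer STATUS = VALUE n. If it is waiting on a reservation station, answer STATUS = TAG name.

  c1: issue SUB r0<-Add1  regs: r0:Add1,r1:5,r2:5,r3:4
  c2: issue ADD r1<-Add2  regs: r0:Add1,r1:Add2,r2:5,r3:4
  c3: issue MUL r1<-Mul1  regs: r0:Add1,r1:Mul1,r2:5,r3:4
  c4: CDB Add1=1; issue ADD r3<-Add1  regs: r0:1,r1:Mul1,r2:5,r3:Add1
  c5: issue MUL r2<-Mul2  regs: r0:1,r1:Mul1,r2:Mul2,r3:Add1
  c6: -  regs: r0:1,r1:Mul1,r2:Mul2,r3:Add1
  c7: CDB Add2=2  regs: r0:1,r1:Mul1,r2:Mul2,r3:Add1
  c8: CDB Mul1=20  regs: r0:1,r1:20,r2:Mul2,r3:Add1
  c9: -  regs: r0:1,r1:20,r2:Mul2,r3:Add1
  c10: -  regs: r0:1,r1:20,r2:Mul2,r3:Add1
  c11: CDB Add1=25  regs: r0:1,r1:20,r2:Mul2,r3:25

STATUS = VALUE 25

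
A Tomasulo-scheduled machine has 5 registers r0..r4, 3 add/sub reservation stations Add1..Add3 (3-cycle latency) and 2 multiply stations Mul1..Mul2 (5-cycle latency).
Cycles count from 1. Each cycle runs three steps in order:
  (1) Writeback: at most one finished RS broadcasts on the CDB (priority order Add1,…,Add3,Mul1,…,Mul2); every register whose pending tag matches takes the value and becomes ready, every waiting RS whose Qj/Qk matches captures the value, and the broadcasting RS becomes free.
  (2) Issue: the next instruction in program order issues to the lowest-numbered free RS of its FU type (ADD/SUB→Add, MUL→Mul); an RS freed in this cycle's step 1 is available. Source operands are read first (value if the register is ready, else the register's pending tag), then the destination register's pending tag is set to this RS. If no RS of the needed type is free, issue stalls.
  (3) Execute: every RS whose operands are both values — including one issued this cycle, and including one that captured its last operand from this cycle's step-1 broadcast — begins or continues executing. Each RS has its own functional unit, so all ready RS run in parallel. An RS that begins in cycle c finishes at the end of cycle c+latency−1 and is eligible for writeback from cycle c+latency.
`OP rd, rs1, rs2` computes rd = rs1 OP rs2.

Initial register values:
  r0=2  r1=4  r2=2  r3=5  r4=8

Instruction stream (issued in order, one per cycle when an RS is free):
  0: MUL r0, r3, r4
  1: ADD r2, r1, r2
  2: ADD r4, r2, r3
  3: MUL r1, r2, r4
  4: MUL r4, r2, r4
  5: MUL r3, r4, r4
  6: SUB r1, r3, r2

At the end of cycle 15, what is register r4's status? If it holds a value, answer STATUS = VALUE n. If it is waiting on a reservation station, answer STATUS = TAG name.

  c1: issue MUL r0<-Mul1  regs: r0:Mul1,r1:4,r2:2,r3:5,r4:8
  c2: issue ADD r2<-Add1  regs: r0:Mul1,r1:4,r2:Add1,r3:5,r4:8
  c3: issue ADD r4<-Add2  regs: r0:Mul1,r1:4,r2:Add1,r3:5,r4:Add2
  c4: issue MUL r1<-Mul2  regs: r0:Mul1,r1:Mul2,r2:Add1,r3:5,r4:Add2
  c5: CDB Add1=6; stall  regs: r0:Mul1,r1:Mul2,r2:6,r3:5,r4:Add2
  c6: CDB Mul1=40; issue MUL r4<-Mul1  regs: r0:40,r1:Mul2,r2:6,r3:5,r4:Mul1
  c7: stall  regs: r0:40,r1:Mul2,r2:6,r3:5,r4:Mul1
  c8: CDB Add2=11; stall  regs: r0:40,r1:Mul2,r2:6,r3:5,r4:Mul1
  c9: stall  regs: r0:40,r1:Mul2,r2:6,r3:5,r4:Mul1
  c10: stall  regs: r0:40,r1:Mul2,r2:6,r3:5,r4:Mul1
  c11: stall  regs: r0:40,r1:Mul2,r2:6,r3:5,r4:Mul1
  c12: stall  regs: r0:40,r1:Mul2,r2:6,r3:5,r4:Mul1
  c13: CDB Mul1=66; issue MUL r3<-Mul1  regs: r0:40,r1:Mul2,r2:6,r3:Mul1,r4:66
  c14: CDB Mul2=66; issue SUB r1<-Add1  regs: r0:40,r1:Add1,r2:6,r3:Mul1,r4:66
  c15: -  regs: r0:40,r1:Add1,r2:6,r3:Mul1,r4:66

STATUS = VALUE 66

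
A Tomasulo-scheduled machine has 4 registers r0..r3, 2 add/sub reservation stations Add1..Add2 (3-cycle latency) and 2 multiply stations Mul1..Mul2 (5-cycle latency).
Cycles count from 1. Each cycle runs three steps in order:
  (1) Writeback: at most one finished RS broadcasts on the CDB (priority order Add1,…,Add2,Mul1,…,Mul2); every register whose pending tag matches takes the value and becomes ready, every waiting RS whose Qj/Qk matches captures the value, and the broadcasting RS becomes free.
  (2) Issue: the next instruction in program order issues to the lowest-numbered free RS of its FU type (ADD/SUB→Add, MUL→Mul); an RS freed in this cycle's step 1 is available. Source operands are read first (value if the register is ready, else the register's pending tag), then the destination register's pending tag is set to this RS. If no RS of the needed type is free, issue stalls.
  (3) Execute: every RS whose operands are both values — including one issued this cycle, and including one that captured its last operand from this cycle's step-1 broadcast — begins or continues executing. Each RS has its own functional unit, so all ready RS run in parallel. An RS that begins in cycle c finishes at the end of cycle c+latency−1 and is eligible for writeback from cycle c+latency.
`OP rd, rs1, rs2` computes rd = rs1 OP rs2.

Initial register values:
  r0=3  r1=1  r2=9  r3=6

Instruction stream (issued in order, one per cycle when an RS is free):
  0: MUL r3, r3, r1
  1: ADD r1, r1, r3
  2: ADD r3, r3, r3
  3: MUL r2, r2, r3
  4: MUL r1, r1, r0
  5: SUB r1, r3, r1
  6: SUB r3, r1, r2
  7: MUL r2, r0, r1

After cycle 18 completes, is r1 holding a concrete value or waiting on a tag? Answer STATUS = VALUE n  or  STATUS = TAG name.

cycle 1: issue MUL r3<-Mul1 // r0:3,r1:1,r2:9,r3:Mul1
cycle 2: issue ADD r1<-Add1 // r0:3,r1:Add1,r2:9,r3:Mul1
cycle 3: issue ADD r3<-Add2 // r0:3,r1:Add1,r2:9,r3:Add2
cycle 4: issue MUL r2<-Mul2 // r0:3,r1:Add1,r2:Mul2,r3:Add2
cycle 5: stall // r0:3,r1:Add1,r2:Mul2,r3:Add2
cycle 6: CDB Mul1=6; issue MUL r1<-Mul1 // r0:3,r1:Mul1,r2:Mul2,r3:Add2
cycle 7: stall // r0:3,r1:Mul1,r2:Mul2,r3:Add2
cycle 8: stall // r0:3,r1:Mul1,r2:Mul2,r3:Add2
cycle 9: CDB Add1=7; issue SUB r1<-Add1 // r0:3,r1:Add1,r2:Mul2,r3:Add2
cycle 10: CDB Add2=12; issue SUB r3<-Add2 // r0:3,r1:Add1,r2:Mul2,r3:Add2
cycle 11: stall // r0:3,r1:Add1,r2:Mul2,r3:Add2
cycle 12: stall // r0:3,r1:Add1,r2:Mul2,r3:Add2
cycle 13: stall // r0:3,r1:Add1,r2:Mul2,r3:Add2
cycle 14: CDB Mul1=21; issue MUL r2<-Mul1 // r0:3,r1:Add1,r2:Mul1,r3:Add2
cycle 15: CDB Mul2=108 // r0:3,r1:Add1,r2:Mul1,r3:Add2
cycle 16: - // r0:3,r1:Add1,r2:Mul1,r3:Add2
cycle 17: CDB Add1=-9 // r0:3,r1:-9,r2:Mul1,r3:Add2
cycle 18: - // r0:3,r1:-9,r2:Mul1,r3:Add2

STATUS = VALUE -9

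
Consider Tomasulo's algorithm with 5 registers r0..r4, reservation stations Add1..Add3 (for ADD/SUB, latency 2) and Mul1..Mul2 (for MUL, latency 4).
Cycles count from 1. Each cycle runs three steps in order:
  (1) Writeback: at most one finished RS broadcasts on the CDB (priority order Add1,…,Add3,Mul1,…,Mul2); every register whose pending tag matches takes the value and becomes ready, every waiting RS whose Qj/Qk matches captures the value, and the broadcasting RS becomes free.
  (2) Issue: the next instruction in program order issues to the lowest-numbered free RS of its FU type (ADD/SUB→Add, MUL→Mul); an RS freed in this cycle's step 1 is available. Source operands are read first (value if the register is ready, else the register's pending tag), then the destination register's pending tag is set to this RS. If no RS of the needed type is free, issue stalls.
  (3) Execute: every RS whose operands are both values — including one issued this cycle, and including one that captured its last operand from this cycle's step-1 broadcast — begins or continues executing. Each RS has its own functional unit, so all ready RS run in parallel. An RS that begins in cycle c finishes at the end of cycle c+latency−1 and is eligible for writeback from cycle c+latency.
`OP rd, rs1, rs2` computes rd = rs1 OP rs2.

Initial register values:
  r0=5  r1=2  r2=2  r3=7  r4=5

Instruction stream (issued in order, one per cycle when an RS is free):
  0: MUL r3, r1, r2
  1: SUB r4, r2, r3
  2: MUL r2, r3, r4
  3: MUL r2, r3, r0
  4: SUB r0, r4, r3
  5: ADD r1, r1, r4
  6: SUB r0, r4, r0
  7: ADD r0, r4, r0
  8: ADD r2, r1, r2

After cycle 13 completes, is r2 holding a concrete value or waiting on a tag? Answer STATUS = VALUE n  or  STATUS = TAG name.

STATUS = VALUE 20

c1: issue MUL r3<-Mul1 | r0:5,r1:2,r2:2,r3:Mul1,r4:5
c2: issue SUB r4<-Add1 | r0:5,r1:2,r2:2,r3:Mul1,r4:Add1
c3: issue MUL r2<-Mul2 | r0:5,r1:2,r2:Mul2,r3:Mul1,r4:Add1
c4: stall | r0:5,r1:2,r2:Mul2,r3:Mul1,r4:Add1
c5: CDB Mul1=4; issue MUL r2<-Mul1 | r0:5,r1:2,r2:Mul1,r3:4,r4:Add1
c6: issue SUB r0<-Add2 | r0:Add2,r1:2,r2:Mul1,r3:4,r4:Add1
c7: CDB Add1=-2; issue ADD r1<-Add1 | r0:Add2,r1:Add1,r2:Mul1,r3:4,r4:-2
c8: issue SUB r0<-Add3 | r0:Add3,r1:Add1,r2:Mul1,r3:4,r4:-2
c9: CDB Add1=0; issue ADD r0<-Add1 | r0:Add1,r1:0,r2:Mul1,r3:4,r4:-2
c10: CDB Add2=-6; issue ADD r2<-Add2 | r0:Add1,r1:0,r2:Add2,r3:4,r4:-2
c11: CDB Mul1=20 | r0:Add1,r1:0,r2:Add2,r3:4,r4:-2
c12: CDB Add3=4 | r0:Add1,r1:0,r2:Add2,r3:4,r4:-2
c13: CDB Add2=20 | r0:Add1,r1:0,r2:20,r3:4,r4:-2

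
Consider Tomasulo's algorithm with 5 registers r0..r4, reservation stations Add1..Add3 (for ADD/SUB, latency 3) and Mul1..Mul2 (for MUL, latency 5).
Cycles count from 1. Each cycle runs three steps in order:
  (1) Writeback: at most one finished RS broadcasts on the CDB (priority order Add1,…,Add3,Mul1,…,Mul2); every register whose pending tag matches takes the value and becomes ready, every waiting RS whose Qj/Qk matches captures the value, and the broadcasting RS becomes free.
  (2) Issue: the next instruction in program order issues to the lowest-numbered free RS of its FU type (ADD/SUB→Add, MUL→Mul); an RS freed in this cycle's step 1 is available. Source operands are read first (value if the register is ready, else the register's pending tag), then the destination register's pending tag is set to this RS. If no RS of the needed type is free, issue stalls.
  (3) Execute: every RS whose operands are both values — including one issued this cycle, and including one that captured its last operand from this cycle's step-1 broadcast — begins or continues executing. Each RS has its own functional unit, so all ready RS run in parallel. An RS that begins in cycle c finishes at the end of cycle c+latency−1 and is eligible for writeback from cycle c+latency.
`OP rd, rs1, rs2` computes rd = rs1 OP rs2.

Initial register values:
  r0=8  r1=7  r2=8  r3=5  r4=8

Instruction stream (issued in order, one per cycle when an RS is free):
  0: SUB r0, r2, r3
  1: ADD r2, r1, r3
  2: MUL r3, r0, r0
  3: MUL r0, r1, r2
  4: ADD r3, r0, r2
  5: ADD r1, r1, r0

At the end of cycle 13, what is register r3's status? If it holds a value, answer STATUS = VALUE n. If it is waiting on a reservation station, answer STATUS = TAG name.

cycle 1: issue SUB r0<-Add1 // r0:Add1,r1:7,r2:8,r3:5,r4:8
cycle 2: issue ADD r2<-Add2 // r0:Add1,r1:7,r2:Add2,r3:5,r4:8
cycle 3: issue MUL r3<-Mul1 // r0:Add1,r1:7,r2:Add2,r3:Mul1,r4:8
cycle 4: CDB Add1=3; issue MUL r0<-Mul2 // r0:Mul2,r1:7,r2:Add2,r3:Mul1,r4:8
cycle 5: CDB Add2=12; issue ADD r3<-Add1 // r0:Mul2,r1:7,r2:12,r3:Add1,r4:8
cycle 6: issue ADD r1<-Add2 // r0:Mul2,r1:Add2,r2:12,r3:Add1,r4:8
cycle 7: - // r0:Mul2,r1:Add2,r2:12,r3:Add1,r4:8
cycle 8: - // r0:Mul2,r1:Add2,r2:12,r3:Add1,r4:8
cycle 9: CDB Mul1=9 // r0:Mul2,r1:Add2,r2:12,r3:Add1,r4:8
cycle 10: CDB Mul2=84 // r0:84,r1:Add2,r2:12,r3:Add1,r4:8
cycle 11: - // r0:84,r1:Add2,r2:12,r3:Add1,r4:8
cycle 12: - // r0:84,r1:Add2,r2:12,r3:Add1,r4:8
cycle 13: CDB Add1=96 // r0:84,r1:Add2,r2:12,r3:96,r4:8

STATUS = VALUE 96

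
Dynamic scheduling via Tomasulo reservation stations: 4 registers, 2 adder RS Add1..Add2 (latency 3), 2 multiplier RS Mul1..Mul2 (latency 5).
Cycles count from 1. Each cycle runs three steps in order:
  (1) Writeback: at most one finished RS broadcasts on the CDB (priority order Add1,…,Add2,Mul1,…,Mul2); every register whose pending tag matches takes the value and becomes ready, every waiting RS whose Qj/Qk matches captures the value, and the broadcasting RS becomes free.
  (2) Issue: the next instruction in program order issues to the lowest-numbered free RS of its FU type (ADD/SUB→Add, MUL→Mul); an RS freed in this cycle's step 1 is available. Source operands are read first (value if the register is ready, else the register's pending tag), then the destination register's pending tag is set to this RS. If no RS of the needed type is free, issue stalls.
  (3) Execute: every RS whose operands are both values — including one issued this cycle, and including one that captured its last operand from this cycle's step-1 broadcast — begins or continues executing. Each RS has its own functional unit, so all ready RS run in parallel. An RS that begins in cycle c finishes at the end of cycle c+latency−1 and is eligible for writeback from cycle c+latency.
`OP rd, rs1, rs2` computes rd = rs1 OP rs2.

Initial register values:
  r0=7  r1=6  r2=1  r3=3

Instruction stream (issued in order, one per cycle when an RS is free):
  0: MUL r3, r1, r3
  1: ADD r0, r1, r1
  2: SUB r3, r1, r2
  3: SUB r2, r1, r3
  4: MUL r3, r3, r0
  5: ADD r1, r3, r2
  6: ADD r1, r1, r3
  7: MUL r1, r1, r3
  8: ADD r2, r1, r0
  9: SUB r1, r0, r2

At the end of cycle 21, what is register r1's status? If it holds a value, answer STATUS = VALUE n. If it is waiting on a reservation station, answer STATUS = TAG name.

STATUS = TAG Add1

  c1: issue MUL r3<-Mul1  regs: r0:7,r1:6,r2:1,r3:Mul1
  c2: issue ADD r0<-Add1  regs: r0:Add1,r1:6,r2:1,r3:Mul1
  c3: issue SUB r3<-Add2  regs: r0:Add1,r1:6,r2:1,r3:Add2
  c4: stall  regs: r0:Add1,r1:6,r2:1,r3:Add2
  c5: CDB Add1=12; issue SUB r2<-Add1  regs: r0:12,r1:6,r2:Add1,r3:Add2
  c6: CDB Add2=5; issue MUL r3<-Mul2  regs: r0:12,r1:6,r2:Add1,r3:Mul2
  c7: CDB Mul1=18; issue ADD r1<-Add2  regs: r0:12,r1:Add2,r2:Add1,r3:Mul2
  c8: stall  regs: r0:12,r1:Add2,r2:Add1,r3:Mul2
  c9: CDB Add1=1; issue ADD r1<-Add1  regs: r0:12,r1:Add1,r2:1,r3:Mul2
  c10: issue MUL r1<-Mul1  regs: r0:12,r1:Mul1,r2:1,r3:Mul2
  c11: CDB Mul2=60; stall  regs: r0:12,r1:Mul1,r2:1,r3:60
  c12: stall  regs: r0:12,r1:Mul1,r2:1,r3:60
  c13: stall  regs: r0:12,r1:Mul1,r2:1,r3:60
  c14: CDB Add2=61; issue ADD r2<-Add2  regs: r0:12,r1:Mul1,r2:Add2,r3:60
  c15: stall  regs: r0:12,r1:Mul1,r2:Add2,r3:60
  c16: stall  regs: r0:12,r1:Mul1,r2:Add2,r3:60
  c17: CDB Add1=121; issue SUB r1<-Add1  regs: r0:12,r1:Add1,r2:Add2,r3:60
  c18: -  regs: r0:12,r1:Add1,r2:Add2,r3:60
  c19: -  regs: r0:12,r1:Add1,r2:Add2,r3:60
  c20: -  regs: r0:12,r1:Add1,r2:Add2,r3:60
  c21: -  regs: r0:12,r1:Add1,r2:Add2,r3:60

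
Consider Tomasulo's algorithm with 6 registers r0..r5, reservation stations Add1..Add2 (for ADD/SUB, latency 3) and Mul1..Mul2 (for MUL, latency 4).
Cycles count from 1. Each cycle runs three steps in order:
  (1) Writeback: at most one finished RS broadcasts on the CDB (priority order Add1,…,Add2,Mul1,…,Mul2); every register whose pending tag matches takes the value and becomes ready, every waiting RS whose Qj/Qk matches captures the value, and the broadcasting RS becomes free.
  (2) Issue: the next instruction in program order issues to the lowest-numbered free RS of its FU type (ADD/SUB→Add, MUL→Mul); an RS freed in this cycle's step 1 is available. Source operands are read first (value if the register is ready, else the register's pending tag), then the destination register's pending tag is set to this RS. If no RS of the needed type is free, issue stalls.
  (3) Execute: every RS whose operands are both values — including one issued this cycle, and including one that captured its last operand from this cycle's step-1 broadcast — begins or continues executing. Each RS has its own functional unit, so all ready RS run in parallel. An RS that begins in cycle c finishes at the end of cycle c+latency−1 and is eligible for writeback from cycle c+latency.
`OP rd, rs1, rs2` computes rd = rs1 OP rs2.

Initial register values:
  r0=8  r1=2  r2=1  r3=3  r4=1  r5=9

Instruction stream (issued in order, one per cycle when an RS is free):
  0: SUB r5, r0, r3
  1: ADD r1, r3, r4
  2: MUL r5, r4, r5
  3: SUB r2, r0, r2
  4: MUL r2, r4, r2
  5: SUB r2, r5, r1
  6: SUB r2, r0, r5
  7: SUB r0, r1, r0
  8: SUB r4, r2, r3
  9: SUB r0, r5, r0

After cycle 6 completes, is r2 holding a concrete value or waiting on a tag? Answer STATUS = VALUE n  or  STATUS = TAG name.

  c1: issue SUB r5<-Add1  regs: r0:8,r1:2,r2:1,r3:3,r4:1,r5:Add1
  c2: issue ADD r1<-Add2  regs: r0:8,r1:Add2,r2:1,r3:3,r4:1,r5:Add1
  c3: issue MUL r5<-Mul1  regs: r0:8,r1:Add2,r2:1,r3:3,r4:1,r5:Mul1
  c4: CDB Add1=5; issue SUB r2<-Add1  regs: r0:8,r1:Add2,r2:Add1,r3:3,r4:1,r5:Mul1
  c5: CDB Add2=4; issue MUL r2<-Mul2  regs: r0:8,r1:4,r2:Mul2,r3:3,r4:1,r5:Mul1
  c6: issue SUB r2<-Add2  regs: r0:8,r1:4,r2:Add2,r3:3,r4:1,r5:Mul1

STATUS = TAG Add2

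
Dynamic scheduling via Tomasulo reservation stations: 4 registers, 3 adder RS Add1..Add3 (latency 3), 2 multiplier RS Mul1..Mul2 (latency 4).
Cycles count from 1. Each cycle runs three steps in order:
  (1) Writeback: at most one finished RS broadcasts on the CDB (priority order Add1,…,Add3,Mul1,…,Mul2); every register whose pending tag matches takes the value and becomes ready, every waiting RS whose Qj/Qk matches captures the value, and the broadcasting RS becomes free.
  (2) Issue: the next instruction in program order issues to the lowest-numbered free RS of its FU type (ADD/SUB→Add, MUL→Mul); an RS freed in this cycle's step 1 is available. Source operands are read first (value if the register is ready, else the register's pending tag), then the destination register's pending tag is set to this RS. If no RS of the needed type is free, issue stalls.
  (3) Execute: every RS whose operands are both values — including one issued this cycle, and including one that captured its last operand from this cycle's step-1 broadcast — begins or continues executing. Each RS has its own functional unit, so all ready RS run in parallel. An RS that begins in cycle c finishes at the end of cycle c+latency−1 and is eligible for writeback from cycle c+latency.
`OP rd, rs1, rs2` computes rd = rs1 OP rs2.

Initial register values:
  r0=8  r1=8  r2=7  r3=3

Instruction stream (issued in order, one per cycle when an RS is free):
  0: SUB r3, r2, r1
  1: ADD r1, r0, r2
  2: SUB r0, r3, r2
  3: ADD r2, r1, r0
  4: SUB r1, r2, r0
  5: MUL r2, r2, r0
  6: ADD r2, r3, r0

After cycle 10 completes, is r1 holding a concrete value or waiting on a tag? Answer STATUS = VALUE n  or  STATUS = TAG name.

STATUS = TAG Add2

  c1: issue SUB r3<-Add1  regs: r0:8,r1:8,r2:7,r3:Add1
  c2: issue ADD r1<-Add2  regs: r0:8,r1:Add2,r2:7,r3:Add1
  c3: issue SUB r0<-Add3  regs: r0:Add3,r1:Add2,r2:7,r3:Add1
  c4: CDB Add1=-1; issue ADD r2<-Add1  regs: r0:Add3,r1:Add2,r2:Add1,r3:-1
  c5: CDB Add2=15; issue SUB r1<-Add2  regs: r0:Add3,r1:Add2,r2:Add1,r3:-1
  c6: issue MUL r2<-Mul1  regs: r0:Add3,r1:Add2,r2:Mul1,r3:-1
  c7: CDB Add3=-8; issue ADD r2<-Add3  regs: r0:-8,r1:Add2,r2:Add3,r3:-1
  c8: -  regs: r0:-8,r1:Add2,r2:Add3,r3:-1
  c9: -  regs: r0:-8,r1:Add2,r2:Add3,r3:-1
  c10: CDB Add1=7  regs: r0:-8,r1:Add2,r2:Add3,r3:-1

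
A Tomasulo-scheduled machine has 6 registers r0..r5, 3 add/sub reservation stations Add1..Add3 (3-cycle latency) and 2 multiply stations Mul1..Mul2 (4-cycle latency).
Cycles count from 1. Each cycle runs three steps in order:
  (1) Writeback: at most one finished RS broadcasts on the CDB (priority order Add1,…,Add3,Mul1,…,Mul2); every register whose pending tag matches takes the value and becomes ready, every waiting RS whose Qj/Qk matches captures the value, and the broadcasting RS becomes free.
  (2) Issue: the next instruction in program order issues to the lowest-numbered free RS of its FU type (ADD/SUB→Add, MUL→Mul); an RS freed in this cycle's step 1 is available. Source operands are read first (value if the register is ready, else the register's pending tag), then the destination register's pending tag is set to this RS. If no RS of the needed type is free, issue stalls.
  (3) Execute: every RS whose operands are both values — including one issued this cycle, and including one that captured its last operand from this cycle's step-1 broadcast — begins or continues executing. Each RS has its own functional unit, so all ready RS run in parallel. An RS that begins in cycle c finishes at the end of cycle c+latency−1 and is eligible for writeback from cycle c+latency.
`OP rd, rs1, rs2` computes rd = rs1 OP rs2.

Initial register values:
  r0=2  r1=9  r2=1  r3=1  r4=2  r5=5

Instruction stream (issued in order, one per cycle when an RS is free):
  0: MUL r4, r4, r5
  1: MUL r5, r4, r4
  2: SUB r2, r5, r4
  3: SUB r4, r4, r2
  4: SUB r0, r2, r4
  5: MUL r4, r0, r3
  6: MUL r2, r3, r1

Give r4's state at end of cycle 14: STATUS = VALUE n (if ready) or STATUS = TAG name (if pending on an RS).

c1: issue MUL r4<-Mul1 | r0:2,r1:9,r2:1,r3:1,r4:Mul1,r5:5
c2: issue MUL r5<-Mul2 | r0:2,r1:9,r2:1,r3:1,r4:Mul1,r5:Mul2
c3: issue SUB r2<-Add1 | r0:2,r1:9,r2:Add1,r3:1,r4:Mul1,r5:Mul2
c4: issue SUB r4<-Add2 | r0:2,r1:9,r2:Add1,r3:1,r4:Add2,r5:Mul2
c5: CDB Mul1=10; issue SUB r0<-Add3 | r0:Add3,r1:9,r2:Add1,r3:1,r4:Add2,r5:Mul2
c6: issue MUL r4<-Mul1 | r0:Add3,r1:9,r2:Add1,r3:1,r4:Mul1,r5:Mul2
c7: stall | r0:Add3,r1:9,r2:Add1,r3:1,r4:Mul1,r5:Mul2
c8: stall | r0:Add3,r1:9,r2:Add1,r3:1,r4:Mul1,r5:Mul2
c9: CDB Mul2=100; issue MUL r2<-Mul2 | r0:Add3,r1:9,r2:Mul2,r3:1,r4:Mul1,r5:100
c10: - | r0:Add3,r1:9,r2:Mul2,r3:1,r4:Mul1,r5:100
c11: - | r0:Add3,r1:9,r2:Mul2,r3:1,r4:Mul1,r5:100
c12: CDB Add1=90 | r0:Add3,r1:9,r2:Mul2,r3:1,r4:Mul1,r5:100
c13: CDB Mul2=9 | r0:Add3,r1:9,r2:9,r3:1,r4:Mul1,r5:100
c14: - | r0:Add3,r1:9,r2:9,r3:1,r4:Mul1,r5:100

STATUS = TAG Mul1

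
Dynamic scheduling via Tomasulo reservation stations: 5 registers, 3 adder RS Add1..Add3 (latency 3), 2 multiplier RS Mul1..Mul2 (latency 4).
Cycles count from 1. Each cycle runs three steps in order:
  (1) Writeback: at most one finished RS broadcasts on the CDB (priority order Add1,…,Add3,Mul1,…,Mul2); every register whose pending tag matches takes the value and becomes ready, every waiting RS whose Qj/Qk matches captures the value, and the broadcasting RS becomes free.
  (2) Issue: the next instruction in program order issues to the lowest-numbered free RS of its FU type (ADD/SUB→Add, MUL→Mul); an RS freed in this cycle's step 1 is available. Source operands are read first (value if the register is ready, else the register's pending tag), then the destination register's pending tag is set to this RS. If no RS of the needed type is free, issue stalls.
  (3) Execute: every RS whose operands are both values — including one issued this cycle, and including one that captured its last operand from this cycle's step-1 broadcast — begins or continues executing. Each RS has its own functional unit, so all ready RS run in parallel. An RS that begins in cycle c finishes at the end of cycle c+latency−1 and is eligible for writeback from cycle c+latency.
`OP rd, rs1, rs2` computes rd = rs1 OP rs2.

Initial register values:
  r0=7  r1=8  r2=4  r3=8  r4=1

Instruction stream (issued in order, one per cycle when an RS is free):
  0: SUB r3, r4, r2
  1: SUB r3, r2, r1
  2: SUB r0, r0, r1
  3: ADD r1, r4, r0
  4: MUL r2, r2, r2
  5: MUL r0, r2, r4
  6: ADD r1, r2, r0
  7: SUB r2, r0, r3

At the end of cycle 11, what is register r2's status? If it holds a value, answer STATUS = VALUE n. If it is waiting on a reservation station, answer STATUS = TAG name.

c1: issue SUB r3<-Add1 | r0:7,r1:8,r2:4,r3:Add1,r4:1
c2: issue SUB r3<-Add2 | r0:7,r1:8,r2:4,r3:Add2,r4:1
c3: issue SUB r0<-Add3 | r0:Add3,r1:8,r2:4,r3:Add2,r4:1
c4: CDB Add1=-3; issue ADD r1<-Add1 | r0:Add3,r1:Add1,r2:4,r3:Add2,r4:1
c5: CDB Add2=-4; issue MUL r2<-Mul1 | r0:Add3,r1:Add1,r2:Mul1,r3:-4,r4:1
c6: CDB Add3=-1; issue MUL r0<-Mul2 | r0:Mul2,r1:Add1,r2:Mul1,r3:-4,r4:1
c7: issue ADD r1<-Add2 | r0:Mul2,r1:Add2,r2:Mul1,r3:-4,r4:1
c8: issue SUB r2<-Add3 | r0:Mul2,r1:Add2,r2:Add3,r3:-4,r4:1
c9: CDB Add1=0 | r0:Mul2,r1:Add2,r2:Add3,r3:-4,r4:1
c10: CDB Mul1=16 | r0:Mul2,r1:Add2,r2:Add3,r3:-4,r4:1
c11: - | r0:Mul2,r1:Add2,r2:Add3,r3:-4,r4:1

STATUS = TAG Add3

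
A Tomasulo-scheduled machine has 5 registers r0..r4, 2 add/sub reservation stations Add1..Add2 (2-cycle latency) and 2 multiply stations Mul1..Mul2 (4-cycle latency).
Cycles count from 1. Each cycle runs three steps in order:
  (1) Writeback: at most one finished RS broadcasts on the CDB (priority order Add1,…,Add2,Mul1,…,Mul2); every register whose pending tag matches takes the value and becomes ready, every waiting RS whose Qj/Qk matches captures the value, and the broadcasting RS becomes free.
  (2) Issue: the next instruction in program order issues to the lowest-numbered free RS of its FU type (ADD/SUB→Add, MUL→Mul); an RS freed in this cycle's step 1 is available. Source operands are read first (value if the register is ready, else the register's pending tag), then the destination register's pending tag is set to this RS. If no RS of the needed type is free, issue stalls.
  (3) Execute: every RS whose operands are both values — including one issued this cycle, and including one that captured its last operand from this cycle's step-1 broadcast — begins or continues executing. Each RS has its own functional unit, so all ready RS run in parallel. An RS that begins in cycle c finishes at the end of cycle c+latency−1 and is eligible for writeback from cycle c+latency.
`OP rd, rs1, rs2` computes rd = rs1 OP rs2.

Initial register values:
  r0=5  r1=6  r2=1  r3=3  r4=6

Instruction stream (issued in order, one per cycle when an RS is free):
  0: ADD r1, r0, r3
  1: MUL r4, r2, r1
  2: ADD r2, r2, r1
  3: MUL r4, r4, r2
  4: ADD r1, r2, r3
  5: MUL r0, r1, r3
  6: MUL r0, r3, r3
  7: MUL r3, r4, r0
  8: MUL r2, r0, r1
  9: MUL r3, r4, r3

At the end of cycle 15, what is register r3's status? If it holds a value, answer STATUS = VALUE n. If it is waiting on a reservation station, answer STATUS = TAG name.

STATUS = TAG Mul2

cycle 1: issue ADD r1<-Add1 // r0:5,r1:Add1,r2:1,r3:3,r4:6
cycle 2: issue MUL r4<-Mul1 // r0:5,r1:Add1,r2:1,r3:3,r4:Mul1
cycle 3: CDB Add1=8; issue ADD r2<-Add1 // r0:5,r1:8,r2:Add1,r3:3,r4:Mul1
cycle 4: issue MUL r4<-Mul2 // r0:5,r1:8,r2:Add1,r3:3,r4:Mul2
cycle 5: CDB Add1=9; issue ADD r1<-Add1 // r0:5,r1:Add1,r2:9,r3:3,r4:Mul2
cycle 6: stall // r0:5,r1:Add1,r2:9,r3:3,r4:Mul2
cycle 7: CDB Add1=12; stall // r0:5,r1:12,r2:9,r3:3,r4:Mul2
cycle 8: CDB Mul1=8; issue MUL r0<-Mul1 // r0:Mul1,r1:12,r2:9,r3:3,r4:Mul2
cycle 9: stall // r0:Mul1,r1:12,r2:9,r3:3,r4:Mul2
cycle 10: stall // r0:Mul1,r1:12,r2:9,r3:3,r4:Mul2
cycle 11: stall // r0:Mul1,r1:12,r2:9,r3:3,r4:Mul2
cycle 12: CDB Mul1=36; issue MUL r0<-Mul1 // r0:Mul1,r1:12,r2:9,r3:3,r4:Mul2
cycle 13: CDB Mul2=72; issue MUL r3<-Mul2 // r0:Mul1,r1:12,r2:9,r3:Mul2,r4:72
cycle 14: stall // r0:Mul1,r1:12,r2:9,r3:Mul2,r4:72
cycle 15: stall // r0:Mul1,r1:12,r2:9,r3:Mul2,r4:72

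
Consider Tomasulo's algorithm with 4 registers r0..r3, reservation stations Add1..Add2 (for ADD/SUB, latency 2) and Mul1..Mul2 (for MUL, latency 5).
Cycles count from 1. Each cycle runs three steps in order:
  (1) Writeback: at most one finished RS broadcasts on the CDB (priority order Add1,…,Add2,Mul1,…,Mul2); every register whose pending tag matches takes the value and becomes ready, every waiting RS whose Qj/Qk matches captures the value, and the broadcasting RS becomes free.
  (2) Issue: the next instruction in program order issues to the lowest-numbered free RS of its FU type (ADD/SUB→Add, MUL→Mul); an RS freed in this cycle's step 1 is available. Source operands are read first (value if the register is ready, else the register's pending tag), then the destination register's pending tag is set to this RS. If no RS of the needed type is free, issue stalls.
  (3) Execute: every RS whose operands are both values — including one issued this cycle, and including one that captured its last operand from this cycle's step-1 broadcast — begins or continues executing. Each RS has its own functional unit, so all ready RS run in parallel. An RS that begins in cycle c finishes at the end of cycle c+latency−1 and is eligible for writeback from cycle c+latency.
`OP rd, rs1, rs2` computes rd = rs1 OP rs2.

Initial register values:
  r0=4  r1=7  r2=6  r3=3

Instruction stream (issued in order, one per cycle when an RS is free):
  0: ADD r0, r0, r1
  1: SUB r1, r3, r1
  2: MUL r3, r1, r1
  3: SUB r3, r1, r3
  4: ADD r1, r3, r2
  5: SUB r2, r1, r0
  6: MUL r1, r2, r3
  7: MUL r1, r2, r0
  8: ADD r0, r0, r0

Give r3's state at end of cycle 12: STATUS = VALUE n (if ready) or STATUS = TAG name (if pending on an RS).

cycle 1: issue ADD r0<-Add1 // r0:Add1,r1:7,r2:6,r3:3
cycle 2: issue SUB r1<-Add2 // r0:Add1,r1:Add2,r2:6,r3:3
cycle 3: CDB Add1=11; issue MUL r3<-Mul1 // r0:11,r1:Add2,r2:6,r3:Mul1
cycle 4: CDB Add2=-4; issue SUB r3<-Add1 // r0:11,r1:-4,r2:6,r3:Add1
cycle 5: issue ADD r1<-Add2 // r0:11,r1:Add2,r2:6,r3:Add1
cycle 6: stall // r0:11,r1:Add2,r2:6,r3:Add1
cycle 7: stall // r0:11,r1:Add2,r2:6,r3:Add1
cycle 8: stall // r0:11,r1:Add2,r2:6,r3:Add1
cycle 9: CDB Mul1=16; stall // r0:11,r1:Add2,r2:6,r3:Add1
cycle 10: stall // r0:11,r1:Add2,r2:6,r3:Add1
cycle 11: CDB Add1=-20; issue SUB r2<-Add1 // r0:11,r1:Add2,r2:Add1,r3:-20
cycle 12: issue MUL r1<-Mul1 // r0:11,r1:Mul1,r2:Add1,r3:-20

STATUS = VALUE -20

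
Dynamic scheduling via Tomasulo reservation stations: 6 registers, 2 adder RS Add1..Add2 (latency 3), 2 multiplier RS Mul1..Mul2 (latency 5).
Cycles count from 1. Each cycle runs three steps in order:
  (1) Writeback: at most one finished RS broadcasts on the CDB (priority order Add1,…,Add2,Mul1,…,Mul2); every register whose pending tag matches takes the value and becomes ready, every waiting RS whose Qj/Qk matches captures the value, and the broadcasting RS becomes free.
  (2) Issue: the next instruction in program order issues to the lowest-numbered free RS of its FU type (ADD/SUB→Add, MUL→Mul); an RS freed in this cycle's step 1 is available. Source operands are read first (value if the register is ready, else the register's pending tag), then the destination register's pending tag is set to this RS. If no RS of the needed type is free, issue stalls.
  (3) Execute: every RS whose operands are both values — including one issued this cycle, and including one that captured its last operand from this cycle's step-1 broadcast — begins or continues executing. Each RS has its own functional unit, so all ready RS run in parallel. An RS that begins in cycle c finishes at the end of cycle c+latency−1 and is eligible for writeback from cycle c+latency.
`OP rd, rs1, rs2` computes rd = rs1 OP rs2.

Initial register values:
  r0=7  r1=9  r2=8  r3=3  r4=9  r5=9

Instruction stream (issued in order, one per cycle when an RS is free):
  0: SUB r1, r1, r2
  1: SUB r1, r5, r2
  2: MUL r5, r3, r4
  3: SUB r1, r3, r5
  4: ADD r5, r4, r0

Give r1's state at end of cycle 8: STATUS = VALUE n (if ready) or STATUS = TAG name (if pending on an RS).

STATUS = TAG Add1

cycle 1: issue SUB r1<-Add1 // r0:7,r1:Add1,r2:8,r3:3,r4:9,r5:9
cycle 2: issue SUB r1<-Add2 // r0:7,r1:Add2,r2:8,r3:3,r4:9,r5:9
cycle 3: issue MUL r5<-Mul1 // r0:7,r1:Add2,r2:8,r3:3,r4:9,r5:Mul1
cycle 4: CDB Add1=1; issue SUB r1<-Add1 // r0:7,r1:Add1,r2:8,r3:3,r4:9,r5:Mul1
cycle 5: CDB Add2=1; issue ADD r5<-Add2 // r0:7,r1:Add1,r2:8,r3:3,r4:9,r5:Add2
cycle 6: - // r0:7,r1:Add1,r2:8,r3:3,r4:9,r5:Add2
cycle 7: - // r0:7,r1:Add1,r2:8,r3:3,r4:9,r5:Add2
cycle 8: CDB Add2=16 // r0:7,r1:Add1,r2:8,r3:3,r4:9,r5:16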